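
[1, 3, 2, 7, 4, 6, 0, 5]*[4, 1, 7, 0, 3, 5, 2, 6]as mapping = [0→1, 1→0, 2→7, 3→6, 4→3, 5→2, 6→4, 7→5]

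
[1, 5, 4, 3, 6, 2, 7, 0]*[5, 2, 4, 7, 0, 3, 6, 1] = [2, 3, 0, 7, 6, 4, 1, 5]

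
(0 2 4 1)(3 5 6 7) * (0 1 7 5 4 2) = (3 4 7)(5 6)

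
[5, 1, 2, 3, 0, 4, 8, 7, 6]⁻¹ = [4, 1, 2, 3, 5, 0, 8, 7, 6]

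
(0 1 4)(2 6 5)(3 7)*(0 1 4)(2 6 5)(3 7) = (0 4 1)(2 5 6)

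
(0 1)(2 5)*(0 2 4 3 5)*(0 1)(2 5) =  (1 5 4 3 2)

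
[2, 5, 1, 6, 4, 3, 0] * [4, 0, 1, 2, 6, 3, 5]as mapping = [0→1, 1→3, 2→0, 3→5, 4→6, 5→2, 6→4]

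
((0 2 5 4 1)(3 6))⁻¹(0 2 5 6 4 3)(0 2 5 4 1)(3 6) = (1 6 2 5 4 3)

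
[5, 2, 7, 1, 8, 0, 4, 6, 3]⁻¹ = [5, 3, 1, 8, 6, 0, 7, 2, 4]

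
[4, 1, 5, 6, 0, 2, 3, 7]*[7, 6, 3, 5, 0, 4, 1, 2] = [0, 6, 4, 1, 7, 3, 5, 2]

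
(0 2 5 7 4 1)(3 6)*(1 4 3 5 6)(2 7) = (0 7 3 1)(2 6 5)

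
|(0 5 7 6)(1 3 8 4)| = 4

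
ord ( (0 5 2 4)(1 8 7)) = 12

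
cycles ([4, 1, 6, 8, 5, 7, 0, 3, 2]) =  (0 4 5 7 3 8 2 6)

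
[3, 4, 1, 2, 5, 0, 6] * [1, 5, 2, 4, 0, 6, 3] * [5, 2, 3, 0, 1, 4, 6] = [1, 5, 4, 3, 6, 2, 0]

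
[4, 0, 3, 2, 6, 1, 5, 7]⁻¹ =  [1, 5, 3, 2, 0, 6, 4, 7]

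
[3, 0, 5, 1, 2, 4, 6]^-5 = [3, 0, 5, 1, 2, 4, 6]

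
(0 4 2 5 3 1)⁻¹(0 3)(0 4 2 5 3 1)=(1 4)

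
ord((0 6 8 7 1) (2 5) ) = 10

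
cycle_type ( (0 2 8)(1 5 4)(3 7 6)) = 3^3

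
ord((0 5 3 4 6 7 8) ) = 7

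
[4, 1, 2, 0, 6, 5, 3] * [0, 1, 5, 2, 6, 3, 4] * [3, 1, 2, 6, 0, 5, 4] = [4, 1, 5, 3, 0, 6, 2]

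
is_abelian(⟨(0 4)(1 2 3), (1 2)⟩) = no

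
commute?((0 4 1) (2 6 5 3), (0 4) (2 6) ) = no:(0 4 1) (2 6 5 3)*(0 4) (2 6) = (1 4) (3 6 5), (0 4) (2 6)*(0 4 1) (2 6 5 3) = (0 1) (2 5 3) 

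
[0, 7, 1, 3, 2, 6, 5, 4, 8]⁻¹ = [0, 2, 4, 3, 7, 6, 5, 1, 8]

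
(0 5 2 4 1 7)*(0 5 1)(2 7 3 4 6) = (0 1 3 4)(2 6)(5 7)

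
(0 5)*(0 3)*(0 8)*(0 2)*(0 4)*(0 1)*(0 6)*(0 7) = (0 5 3 8 2 4 1 6 7)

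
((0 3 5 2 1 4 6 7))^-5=(0 2 6 3 1 7 5 4)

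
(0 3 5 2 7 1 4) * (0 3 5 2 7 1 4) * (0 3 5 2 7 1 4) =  (0 2 4 5 1 3 7)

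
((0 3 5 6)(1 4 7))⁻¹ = (0 6 5 3)(1 7 4)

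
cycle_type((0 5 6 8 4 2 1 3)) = 8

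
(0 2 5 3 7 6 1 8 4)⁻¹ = (0 4 8 1 6 7 3 5 2)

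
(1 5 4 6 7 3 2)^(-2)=(1 3 6 5 2 7 4)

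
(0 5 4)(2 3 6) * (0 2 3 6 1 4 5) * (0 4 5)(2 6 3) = (0 4 6 2 3 1 5)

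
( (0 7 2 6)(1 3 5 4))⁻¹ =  (0 6 2 7)(1 4 5 3)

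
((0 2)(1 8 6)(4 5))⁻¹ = (0 2)(1 6 8)(4 5)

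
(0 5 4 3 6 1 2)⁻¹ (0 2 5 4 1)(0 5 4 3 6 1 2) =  (0 4 3 2 5)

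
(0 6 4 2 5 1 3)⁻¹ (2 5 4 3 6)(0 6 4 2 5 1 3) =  (0 4 5 1 2)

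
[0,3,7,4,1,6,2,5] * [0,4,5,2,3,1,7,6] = [0,2,6,3,4,7,5,1]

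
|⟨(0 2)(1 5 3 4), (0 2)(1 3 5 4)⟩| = 24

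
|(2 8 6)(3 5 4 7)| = 12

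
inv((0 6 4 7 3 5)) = (0 5 3 7 4 6)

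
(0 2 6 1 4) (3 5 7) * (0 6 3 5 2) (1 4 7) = (1 7 5) (2 3) (4 6) 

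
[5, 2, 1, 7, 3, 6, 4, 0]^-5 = [5, 2, 1, 7, 3, 6, 4, 0]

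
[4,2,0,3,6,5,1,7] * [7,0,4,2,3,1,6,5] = [3,4,7,2,6,1,0,5]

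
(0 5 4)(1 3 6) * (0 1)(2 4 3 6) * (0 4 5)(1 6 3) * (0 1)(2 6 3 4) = (0 1 4 3 6 2 5)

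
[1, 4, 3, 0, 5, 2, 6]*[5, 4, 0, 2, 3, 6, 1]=[4, 3, 2, 5, 6, 0, 1]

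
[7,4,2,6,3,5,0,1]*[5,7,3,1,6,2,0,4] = [4,6,3,0,1,2,5,7]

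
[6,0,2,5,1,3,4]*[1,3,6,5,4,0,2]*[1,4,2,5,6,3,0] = [2,4,0,1,5,3,6]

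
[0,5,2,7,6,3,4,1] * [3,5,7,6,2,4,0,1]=[3,4,7,1,0,6,2,5]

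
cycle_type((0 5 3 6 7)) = 5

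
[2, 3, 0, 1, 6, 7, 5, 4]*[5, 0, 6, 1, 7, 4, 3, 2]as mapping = [0→6, 1→1, 2→5, 3→0, 4→3, 5→2, 6→4, 7→7]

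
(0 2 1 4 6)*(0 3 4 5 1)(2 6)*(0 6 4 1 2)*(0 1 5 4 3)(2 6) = (0 3 5 6)(1 4)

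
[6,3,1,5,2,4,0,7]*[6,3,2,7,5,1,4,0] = [4,7,3,1,2,5,6,0]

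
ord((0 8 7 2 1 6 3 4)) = 8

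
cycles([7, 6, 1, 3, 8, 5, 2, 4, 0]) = (0 7 4 8)(1 6 2)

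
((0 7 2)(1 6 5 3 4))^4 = (0 7 2)(1 4 3 5 6)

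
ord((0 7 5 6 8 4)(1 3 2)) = 6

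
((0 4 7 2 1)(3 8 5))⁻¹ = (0 1 2 7 4)(3 5 8)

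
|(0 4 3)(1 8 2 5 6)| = 15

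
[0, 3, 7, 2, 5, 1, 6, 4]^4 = [0, 4, 1, 5, 2, 7, 6, 3]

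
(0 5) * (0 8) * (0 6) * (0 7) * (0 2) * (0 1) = (0 5 8 6 7 2 1)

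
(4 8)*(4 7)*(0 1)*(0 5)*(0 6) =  (0 1 5 6)(4 8 7)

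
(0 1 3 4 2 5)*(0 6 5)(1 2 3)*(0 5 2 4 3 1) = (0 4 1)(2 5 6)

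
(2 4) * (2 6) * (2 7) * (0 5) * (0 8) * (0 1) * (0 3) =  (0 5 8 1 3)(2 4 6 7)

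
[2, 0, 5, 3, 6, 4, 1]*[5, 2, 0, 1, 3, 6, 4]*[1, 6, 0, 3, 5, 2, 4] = [1, 2, 4, 6, 5, 3, 0]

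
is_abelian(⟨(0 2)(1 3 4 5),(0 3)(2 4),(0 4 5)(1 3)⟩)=no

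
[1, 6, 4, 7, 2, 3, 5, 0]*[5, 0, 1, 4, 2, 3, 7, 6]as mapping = [0→0, 1→7, 2→2, 3→6, 4→1, 5→4, 6→3, 7→5]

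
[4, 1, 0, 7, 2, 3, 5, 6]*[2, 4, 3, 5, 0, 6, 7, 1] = [0, 4, 2, 1, 3, 5, 6, 7] 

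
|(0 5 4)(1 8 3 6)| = 12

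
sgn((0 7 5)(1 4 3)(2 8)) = -1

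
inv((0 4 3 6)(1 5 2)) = (0 6 3 4)(1 2 5)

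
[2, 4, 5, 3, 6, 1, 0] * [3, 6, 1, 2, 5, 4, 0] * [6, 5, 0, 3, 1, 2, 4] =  [5, 2, 1, 0, 6, 4, 3]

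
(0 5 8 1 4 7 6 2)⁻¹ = (0 2 6 7 4 1 8 5)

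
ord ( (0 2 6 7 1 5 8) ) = 7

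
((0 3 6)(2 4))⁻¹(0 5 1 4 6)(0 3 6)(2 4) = (0 3 5 1 2)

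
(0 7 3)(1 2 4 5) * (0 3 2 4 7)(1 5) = (1 4)(2 7)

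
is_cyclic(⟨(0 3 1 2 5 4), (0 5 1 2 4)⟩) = no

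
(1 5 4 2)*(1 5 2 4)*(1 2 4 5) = (1 4 5 2)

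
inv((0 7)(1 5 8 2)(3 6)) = (0 7)(1 2 8 5)(3 6)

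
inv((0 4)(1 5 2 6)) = (0 4)(1 6 2 5)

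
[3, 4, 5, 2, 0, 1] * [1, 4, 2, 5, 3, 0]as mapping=[0→5, 1→3, 2→0, 3→2, 4→1, 5→4]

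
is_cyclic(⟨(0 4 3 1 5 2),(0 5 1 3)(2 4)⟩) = no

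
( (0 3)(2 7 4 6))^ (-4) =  ()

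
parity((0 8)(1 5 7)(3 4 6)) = odd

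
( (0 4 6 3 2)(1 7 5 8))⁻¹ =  (0 2 3 6 4)(1 8 5 7)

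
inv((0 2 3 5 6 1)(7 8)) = (0 1 6 5 3 2)(7 8)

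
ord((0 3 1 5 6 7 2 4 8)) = 9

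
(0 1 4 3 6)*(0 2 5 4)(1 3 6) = (0 3 1)(2 5 4 6)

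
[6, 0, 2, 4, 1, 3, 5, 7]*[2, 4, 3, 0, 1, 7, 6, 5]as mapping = [0→6, 1→2, 2→3, 3→1, 4→4, 5→0, 6→7, 7→5]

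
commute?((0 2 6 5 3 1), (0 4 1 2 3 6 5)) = no:(0 2 6 5 3 1)*(0 4 1 2 3 6 5) = (0 3 2 5 6)(1 4), (0 4 1 2 3 6 5)*(0 2 6 5 3 1) = (0 4)(1 6 3 5 2)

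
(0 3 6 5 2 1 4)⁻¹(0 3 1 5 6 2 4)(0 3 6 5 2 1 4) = (0 3 6 4 2 5 1)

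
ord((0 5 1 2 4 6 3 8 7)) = 9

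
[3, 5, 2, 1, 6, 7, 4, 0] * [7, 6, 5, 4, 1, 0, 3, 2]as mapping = [0→4, 1→0, 2→5, 3→6, 4→3, 5→2, 6→1, 7→7]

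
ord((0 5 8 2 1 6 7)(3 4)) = 14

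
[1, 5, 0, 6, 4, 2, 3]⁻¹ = [2, 0, 5, 6, 4, 1, 3]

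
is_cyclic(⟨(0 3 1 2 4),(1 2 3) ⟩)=no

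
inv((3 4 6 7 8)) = (3 8 7 6 4)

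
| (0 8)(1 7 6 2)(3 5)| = 4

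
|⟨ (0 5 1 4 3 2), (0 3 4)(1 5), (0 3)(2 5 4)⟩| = 720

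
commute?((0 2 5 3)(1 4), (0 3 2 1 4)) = no:(0 2 5 3)(1 4) * (0 3 2 1 4) = (0 1)(2 5), (0 3 2 1 4) * (0 2 5 3)(1 4) = (2 4)(3 5)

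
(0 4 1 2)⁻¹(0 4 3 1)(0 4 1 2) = (1 3 2 4)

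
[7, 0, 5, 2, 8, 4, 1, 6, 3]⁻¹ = [1, 6, 3, 8, 5, 2, 7, 0, 4]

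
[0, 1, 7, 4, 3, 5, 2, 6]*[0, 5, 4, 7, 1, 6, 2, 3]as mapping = [0→0, 1→5, 2→3, 3→1, 4→7, 5→6, 6→4, 7→2]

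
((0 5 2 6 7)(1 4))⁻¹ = (0 7 6 2 5)(1 4)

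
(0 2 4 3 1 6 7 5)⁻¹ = (0 5 7 6 1 3 4 2)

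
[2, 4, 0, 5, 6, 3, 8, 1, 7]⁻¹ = [2, 7, 0, 5, 1, 3, 4, 8, 6]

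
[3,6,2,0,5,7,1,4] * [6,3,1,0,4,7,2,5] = [0,2,1,6,7,5,3,4]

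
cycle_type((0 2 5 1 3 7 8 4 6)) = 9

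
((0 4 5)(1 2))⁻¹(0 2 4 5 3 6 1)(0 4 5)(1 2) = (0 3 6 2 4 1 5)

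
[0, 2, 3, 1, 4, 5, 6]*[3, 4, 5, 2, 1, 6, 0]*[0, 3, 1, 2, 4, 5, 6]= [2, 5, 1, 4, 3, 6, 0]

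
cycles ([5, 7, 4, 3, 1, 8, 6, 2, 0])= (0 5 8)(1 7 2 4)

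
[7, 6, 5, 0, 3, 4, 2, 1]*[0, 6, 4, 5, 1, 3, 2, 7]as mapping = [0→7, 1→2, 2→3, 3→0, 4→5, 5→1, 6→4, 7→6]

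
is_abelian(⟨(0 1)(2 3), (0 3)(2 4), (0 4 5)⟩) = no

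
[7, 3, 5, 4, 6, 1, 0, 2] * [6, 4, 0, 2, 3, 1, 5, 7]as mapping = [0→7, 1→2, 2→1, 3→3, 4→5, 5→4, 6→6, 7→0]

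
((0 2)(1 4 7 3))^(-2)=(1 7)(3 4)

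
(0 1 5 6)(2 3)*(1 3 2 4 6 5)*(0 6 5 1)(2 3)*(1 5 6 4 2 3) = (0 3 2 1)(4 6)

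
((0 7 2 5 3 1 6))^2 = (0 2 3 6 7 5 1)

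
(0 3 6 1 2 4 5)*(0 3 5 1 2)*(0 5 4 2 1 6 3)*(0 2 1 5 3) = (0 4 6 5 2 1 3)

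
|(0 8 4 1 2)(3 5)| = 10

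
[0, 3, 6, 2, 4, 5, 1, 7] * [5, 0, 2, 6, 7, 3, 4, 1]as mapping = [0→5, 1→6, 2→4, 3→2, 4→7, 5→3, 6→0, 7→1]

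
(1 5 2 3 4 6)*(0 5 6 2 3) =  (0 5 3 4 2)(1 6)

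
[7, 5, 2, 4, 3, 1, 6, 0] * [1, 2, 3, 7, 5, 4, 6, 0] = [0, 4, 3, 5, 7, 2, 6, 1]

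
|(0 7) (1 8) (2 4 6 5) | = 4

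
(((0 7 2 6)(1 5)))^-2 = (0 2)(6 7)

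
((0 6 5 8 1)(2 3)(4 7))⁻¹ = (0 1 8 5 6)(2 3)(4 7)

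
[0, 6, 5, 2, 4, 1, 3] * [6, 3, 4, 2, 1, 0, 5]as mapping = [0→6, 1→5, 2→0, 3→4, 4→1, 5→3, 6→2]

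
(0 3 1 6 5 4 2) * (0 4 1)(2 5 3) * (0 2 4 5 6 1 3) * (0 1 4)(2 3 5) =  (1 4 6)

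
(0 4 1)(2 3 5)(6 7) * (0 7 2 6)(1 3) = (0 4 3 5 6 2 1 7)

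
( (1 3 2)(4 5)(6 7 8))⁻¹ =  (1 2 3)(4 5)(6 8 7)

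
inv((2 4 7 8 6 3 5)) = (2 5 3 6 8 7 4)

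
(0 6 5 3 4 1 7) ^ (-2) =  (0 1 3 6 7 4 5) 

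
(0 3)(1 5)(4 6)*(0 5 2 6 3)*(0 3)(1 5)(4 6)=(0 3 1 2 4)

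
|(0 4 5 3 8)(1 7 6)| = 15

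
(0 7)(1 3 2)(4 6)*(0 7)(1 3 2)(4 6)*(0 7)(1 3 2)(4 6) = (0 7)(4 6)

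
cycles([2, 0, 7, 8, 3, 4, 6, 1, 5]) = (0 2 7 1)(3 8 5 4)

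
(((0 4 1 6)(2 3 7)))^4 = (2 3 7)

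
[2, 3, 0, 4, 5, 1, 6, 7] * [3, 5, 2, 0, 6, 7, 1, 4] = [2, 0, 3, 6, 7, 5, 1, 4]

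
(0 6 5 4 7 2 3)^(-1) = (0 3 2 7 4 5 6)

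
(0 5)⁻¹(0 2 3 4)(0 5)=(2 3 4 5)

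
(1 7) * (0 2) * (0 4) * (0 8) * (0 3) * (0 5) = (0 2 4 8 3 5)(1 7)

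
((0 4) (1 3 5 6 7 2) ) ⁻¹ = (0 4) (1 2 7 6 5 3) 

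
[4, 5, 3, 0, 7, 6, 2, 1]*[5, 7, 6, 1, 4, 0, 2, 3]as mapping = [0→4, 1→0, 2→1, 3→5, 4→3, 5→2, 6→6, 7→7]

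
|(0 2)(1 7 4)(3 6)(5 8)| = 6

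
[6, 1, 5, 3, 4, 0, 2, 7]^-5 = [5, 1, 6, 3, 4, 2, 0, 7]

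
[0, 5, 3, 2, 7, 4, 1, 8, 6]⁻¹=[0, 6, 3, 2, 5, 1, 8, 4, 7]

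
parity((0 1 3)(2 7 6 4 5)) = even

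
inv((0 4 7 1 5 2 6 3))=(0 3 6 2 5 1 7 4)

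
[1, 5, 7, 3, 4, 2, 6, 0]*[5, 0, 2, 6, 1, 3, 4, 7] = [0, 3, 7, 6, 1, 2, 4, 5]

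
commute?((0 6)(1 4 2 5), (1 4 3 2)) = no:(0 6)(1 4 2 5)*(1 4 3 2) = (0 6)(1 3 2 5 4), (1 4 3 2)*(0 6)(1 4 2 5) = (0 6)(1 2 4 3 5)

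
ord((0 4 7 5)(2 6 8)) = 12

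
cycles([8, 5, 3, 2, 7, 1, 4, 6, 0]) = (0 8)(1 5)(2 3)(4 7 6)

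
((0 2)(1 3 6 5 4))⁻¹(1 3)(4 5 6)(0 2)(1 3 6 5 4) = (1 4 5)(3 6)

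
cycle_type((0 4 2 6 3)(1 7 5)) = 3.5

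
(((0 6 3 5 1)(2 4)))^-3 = (0 3 1 6 5)(2 4)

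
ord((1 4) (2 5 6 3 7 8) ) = 6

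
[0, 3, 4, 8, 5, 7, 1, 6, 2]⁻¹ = [0, 6, 8, 1, 2, 4, 7, 5, 3]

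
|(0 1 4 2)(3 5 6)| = 12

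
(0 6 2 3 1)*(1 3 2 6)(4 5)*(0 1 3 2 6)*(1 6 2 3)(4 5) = (0 1 6)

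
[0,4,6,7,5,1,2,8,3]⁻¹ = [0,5,6,8,1,4,2,3,7]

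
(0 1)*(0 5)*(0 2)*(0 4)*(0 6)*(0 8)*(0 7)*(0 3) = (0 1 5 2 4 6 8 7 3)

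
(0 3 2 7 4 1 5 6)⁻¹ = (0 6 5 1 4 7 2 3)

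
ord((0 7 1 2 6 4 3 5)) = 8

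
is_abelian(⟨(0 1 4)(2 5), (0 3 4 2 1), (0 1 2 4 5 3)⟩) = no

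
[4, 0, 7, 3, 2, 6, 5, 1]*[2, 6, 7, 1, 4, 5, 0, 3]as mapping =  [0→4, 1→2, 2→3, 3→1, 4→7, 5→0, 6→5, 7→6]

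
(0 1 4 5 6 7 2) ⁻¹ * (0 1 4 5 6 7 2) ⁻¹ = (0 7 5 1 2 6 4) 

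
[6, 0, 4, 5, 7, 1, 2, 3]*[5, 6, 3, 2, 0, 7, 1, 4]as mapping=[0→1, 1→5, 2→0, 3→7, 4→4, 5→6, 6→3, 7→2]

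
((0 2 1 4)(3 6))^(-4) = ()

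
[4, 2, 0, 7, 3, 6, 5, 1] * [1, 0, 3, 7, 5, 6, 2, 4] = [5, 3, 1, 4, 7, 2, 6, 0]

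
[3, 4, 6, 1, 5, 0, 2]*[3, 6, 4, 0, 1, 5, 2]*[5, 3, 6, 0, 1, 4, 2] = [5, 3, 6, 2, 4, 0, 1]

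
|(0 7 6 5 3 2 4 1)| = 8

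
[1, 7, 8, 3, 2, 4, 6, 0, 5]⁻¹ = [7, 0, 4, 3, 5, 8, 6, 1, 2]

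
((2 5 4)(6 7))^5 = (2 4 5)(6 7)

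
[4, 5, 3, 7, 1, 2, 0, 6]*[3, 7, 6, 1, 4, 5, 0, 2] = [4, 5, 1, 2, 7, 6, 3, 0]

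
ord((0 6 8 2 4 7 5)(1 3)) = 14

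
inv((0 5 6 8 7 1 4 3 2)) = (0 2 3 4 1 7 8 6 5)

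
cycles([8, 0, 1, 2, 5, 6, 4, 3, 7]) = (0 8 7 3 2 1)(4 5 6)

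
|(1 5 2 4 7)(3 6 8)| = 15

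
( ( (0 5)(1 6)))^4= ()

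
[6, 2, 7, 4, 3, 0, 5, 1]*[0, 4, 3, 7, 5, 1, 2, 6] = [2, 3, 6, 5, 7, 0, 1, 4]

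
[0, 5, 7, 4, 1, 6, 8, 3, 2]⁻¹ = [0, 4, 8, 7, 3, 1, 5, 2, 6]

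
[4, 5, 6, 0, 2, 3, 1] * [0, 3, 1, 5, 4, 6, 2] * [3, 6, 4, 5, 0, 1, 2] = [0, 2, 4, 3, 6, 1, 5]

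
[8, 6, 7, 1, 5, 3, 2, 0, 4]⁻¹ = [7, 3, 6, 5, 8, 4, 1, 2, 0]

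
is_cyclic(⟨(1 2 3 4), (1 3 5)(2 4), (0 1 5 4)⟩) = no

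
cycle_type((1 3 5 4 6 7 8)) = 7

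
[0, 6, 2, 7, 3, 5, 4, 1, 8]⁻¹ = [0, 7, 2, 4, 6, 5, 1, 3, 8]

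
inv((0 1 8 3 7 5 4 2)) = (0 2 4 5 7 3 8 1)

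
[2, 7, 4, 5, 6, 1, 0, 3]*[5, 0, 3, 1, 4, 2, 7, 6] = [3, 6, 4, 2, 7, 0, 5, 1]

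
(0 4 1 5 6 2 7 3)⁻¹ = (0 3 7 2 6 5 1 4)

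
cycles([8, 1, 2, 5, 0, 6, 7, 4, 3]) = (0 8 3 5 6 7 4)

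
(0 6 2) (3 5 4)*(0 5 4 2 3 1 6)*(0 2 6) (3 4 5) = (0 2 3 5 6 4 1) 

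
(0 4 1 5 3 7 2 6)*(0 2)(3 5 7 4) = (0 3 4 1 7)(2 6)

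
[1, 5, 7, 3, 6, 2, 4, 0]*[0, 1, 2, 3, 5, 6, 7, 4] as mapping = [0→1, 1→6, 2→4, 3→3, 4→7, 5→2, 6→5, 7→0] 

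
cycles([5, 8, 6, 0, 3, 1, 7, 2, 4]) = (0 5 1 8 4 3)(2 6 7)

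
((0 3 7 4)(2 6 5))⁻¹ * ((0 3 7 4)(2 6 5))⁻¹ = (0 7)(2 6 5)(3 4)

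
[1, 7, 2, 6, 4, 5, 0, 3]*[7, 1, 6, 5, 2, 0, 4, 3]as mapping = [0→1, 1→3, 2→6, 3→4, 4→2, 5→0, 6→7, 7→5]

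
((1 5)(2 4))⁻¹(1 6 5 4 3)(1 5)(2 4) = (1 2 3 5 6)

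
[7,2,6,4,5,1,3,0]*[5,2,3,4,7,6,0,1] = [1,3,0,7,6,2,4,5]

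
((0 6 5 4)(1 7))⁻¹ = (0 4 5 6)(1 7)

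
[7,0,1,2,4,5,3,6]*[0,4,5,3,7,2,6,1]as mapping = [0→1,1→0,2→4,3→5,4→7,5→2,6→3,7→6]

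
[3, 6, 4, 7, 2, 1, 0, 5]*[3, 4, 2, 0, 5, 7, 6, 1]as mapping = [0→0, 1→6, 2→5, 3→1, 4→2, 5→4, 6→3, 7→7]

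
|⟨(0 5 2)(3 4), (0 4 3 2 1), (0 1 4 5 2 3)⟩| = 720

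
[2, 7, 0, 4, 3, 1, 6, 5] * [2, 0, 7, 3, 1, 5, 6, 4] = [7, 4, 2, 1, 3, 0, 6, 5]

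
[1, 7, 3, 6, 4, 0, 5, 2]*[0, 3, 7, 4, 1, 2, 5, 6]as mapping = [0→3, 1→6, 2→4, 3→5, 4→1, 5→0, 6→2, 7→7]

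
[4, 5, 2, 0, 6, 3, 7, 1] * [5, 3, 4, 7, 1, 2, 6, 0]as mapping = [0→1, 1→2, 2→4, 3→5, 4→6, 5→7, 6→0, 7→3]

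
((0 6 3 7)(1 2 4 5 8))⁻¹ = (0 7 3 6)(1 8 5 4 2)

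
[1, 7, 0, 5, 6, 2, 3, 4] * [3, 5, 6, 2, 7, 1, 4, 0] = [5, 0, 3, 1, 4, 6, 2, 7]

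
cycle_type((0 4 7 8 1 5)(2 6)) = 2.6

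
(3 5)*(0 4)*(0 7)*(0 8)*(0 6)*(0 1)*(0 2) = (0 4 7 8 6 1 2)(3 5)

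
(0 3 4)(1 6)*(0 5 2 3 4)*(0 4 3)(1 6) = (0 3 4 5 2)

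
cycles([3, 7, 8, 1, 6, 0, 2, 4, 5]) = (0 3 1 7 4 6 2 8 5)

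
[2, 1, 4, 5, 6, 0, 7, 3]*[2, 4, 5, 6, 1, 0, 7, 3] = [5, 4, 1, 0, 7, 2, 3, 6]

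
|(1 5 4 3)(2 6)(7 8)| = 4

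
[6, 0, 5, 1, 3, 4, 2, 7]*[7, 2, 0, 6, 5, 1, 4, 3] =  [4, 7, 1, 2, 6, 5, 0, 3] 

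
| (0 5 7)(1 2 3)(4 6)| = 6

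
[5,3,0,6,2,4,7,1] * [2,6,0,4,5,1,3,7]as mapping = [0→1,1→4,2→2,3→3,4→0,5→5,6→7,7→6]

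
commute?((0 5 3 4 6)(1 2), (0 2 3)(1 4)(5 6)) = no:(0 5 3 4 6)(1 2)*(0 2 3)(1 4)(5 6) = (0 6 2 4 5)(1 3), (0 2 3)(1 4)(5 6)*(0 5 3 4 6)(1 2) = (0 1 6 3 5)(2 4)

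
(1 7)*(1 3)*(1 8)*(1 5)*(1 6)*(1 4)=(1 7 3 8 5 6 4)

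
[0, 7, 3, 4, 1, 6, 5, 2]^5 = [0, 1, 2, 3, 4, 6, 5, 7]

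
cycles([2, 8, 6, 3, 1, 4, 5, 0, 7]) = (0 2 6 5 4 1 8 7)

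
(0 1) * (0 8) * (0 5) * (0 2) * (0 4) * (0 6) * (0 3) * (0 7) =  (0 1 8 5 2 4 6 3 7)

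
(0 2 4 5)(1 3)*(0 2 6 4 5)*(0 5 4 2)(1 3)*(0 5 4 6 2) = (0 2 6)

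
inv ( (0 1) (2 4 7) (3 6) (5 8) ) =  (0 1) (2 7 4) (3 6) (5 8) 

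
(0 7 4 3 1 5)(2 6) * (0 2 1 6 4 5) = (0 7 5 2 4 3 6 1)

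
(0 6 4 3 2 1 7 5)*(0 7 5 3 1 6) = (1 5 7 3 2 6 4)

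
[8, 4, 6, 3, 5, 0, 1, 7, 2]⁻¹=[5, 6, 8, 3, 1, 4, 2, 7, 0]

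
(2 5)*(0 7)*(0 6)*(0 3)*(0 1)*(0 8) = (0 7 6 3 1 8)(2 5)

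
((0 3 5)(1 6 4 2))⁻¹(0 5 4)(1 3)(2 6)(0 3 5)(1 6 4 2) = (0 2 3)(1 4)(5 6)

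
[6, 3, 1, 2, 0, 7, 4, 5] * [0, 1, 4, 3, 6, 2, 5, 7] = [5, 3, 1, 4, 0, 7, 6, 2]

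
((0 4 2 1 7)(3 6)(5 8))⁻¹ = (0 7 1 2 4)(3 6)(5 8)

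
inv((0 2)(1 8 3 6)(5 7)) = (0 2)(1 6 3 8)(5 7)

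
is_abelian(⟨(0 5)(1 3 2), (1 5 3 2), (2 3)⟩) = no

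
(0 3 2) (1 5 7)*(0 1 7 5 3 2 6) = (0 2 1 3 6) 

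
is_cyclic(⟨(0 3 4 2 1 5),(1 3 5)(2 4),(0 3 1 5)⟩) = no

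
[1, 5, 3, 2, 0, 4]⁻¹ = [4, 0, 3, 2, 5, 1]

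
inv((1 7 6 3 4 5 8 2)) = (1 2 8 5 4 3 6 7)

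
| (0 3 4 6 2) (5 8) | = 10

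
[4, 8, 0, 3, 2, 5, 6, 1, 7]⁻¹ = [2, 7, 4, 3, 0, 5, 6, 8, 1]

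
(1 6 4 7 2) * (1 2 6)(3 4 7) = (3 4)(6 7)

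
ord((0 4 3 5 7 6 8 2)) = 8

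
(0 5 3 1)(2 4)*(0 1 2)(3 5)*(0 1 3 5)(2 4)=(0 5)(1 3 4)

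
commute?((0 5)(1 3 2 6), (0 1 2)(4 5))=no:(0 5)(1 3 2 6) * (0 1 2)(4 5)=(0 4 5 1 3)(2 6), (0 1 2)(4 5) * (0 5)(1 3 2 6)=(0 3 2 5 4)(1 6)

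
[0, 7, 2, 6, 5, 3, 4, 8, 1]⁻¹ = [0, 8, 2, 5, 6, 4, 3, 1, 7]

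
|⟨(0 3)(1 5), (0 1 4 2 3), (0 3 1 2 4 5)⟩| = 720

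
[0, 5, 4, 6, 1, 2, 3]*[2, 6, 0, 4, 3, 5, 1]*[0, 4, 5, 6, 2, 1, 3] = [5, 1, 6, 4, 3, 0, 2]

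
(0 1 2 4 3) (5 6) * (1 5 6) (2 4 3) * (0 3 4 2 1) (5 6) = (0 6 5) (1 2 4) 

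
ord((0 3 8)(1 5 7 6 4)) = 15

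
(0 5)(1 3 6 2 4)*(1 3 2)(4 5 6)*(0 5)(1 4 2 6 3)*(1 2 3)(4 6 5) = (0 1 5 4 2)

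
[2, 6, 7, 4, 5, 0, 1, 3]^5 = [5, 6, 0, 7, 3, 4, 1, 2]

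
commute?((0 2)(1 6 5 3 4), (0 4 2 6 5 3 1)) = no:(0 2)(1 6 5 3 4)*(0 4 2 6 5 3 1) = (0 6 3 2 4)(1 5), (0 4 2 6 5 3 1)*(0 2)(1 6 5 3 4) = (0 1 2 5 4)(3 6)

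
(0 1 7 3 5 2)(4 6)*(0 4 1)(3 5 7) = (1 3 7 5 2 4 6)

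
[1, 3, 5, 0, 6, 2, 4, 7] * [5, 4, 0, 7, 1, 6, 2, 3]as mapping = [0→4, 1→7, 2→6, 3→5, 4→2, 5→0, 6→1, 7→3]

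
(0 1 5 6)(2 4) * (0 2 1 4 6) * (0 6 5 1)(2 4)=(0 2 5 6 4)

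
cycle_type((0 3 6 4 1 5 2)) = 7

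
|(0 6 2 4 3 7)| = 6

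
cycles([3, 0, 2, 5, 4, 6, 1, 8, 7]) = (0 3 5 6 1)(7 8)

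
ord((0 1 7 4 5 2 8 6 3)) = 9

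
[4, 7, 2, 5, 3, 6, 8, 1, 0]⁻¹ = [8, 7, 2, 4, 0, 3, 5, 1, 6]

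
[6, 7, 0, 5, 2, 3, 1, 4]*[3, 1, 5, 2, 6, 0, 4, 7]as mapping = [0→4, 1→7, 2→3, 3→0, 4→5, 5→2, 6→1, 7→6]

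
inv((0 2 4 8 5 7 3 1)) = (0 1 3 7 5 8 4 2)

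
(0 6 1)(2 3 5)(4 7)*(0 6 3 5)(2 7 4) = (0 3)(1 6)(2 5 7)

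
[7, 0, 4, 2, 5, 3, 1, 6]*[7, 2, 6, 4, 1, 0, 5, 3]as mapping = [0→3, 1→7, 2→1, 3→6, 4→0, 5→4, 6→2, 7→5]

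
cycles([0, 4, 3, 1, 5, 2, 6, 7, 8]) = (1 4 5 2 3)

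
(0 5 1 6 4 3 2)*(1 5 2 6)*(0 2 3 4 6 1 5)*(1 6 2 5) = (0 3 6 2 5)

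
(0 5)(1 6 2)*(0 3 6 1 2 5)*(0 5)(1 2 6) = (0 5 3 1 2 6)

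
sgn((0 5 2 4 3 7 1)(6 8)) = -1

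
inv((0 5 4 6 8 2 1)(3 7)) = (0 1 2 8 6 4 5)(3 7)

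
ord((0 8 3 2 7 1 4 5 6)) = 9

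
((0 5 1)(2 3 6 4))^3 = (2 4 6 3)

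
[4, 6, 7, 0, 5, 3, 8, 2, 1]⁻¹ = [3, 8, 7, 5, 0, 4, 1, 2, 6]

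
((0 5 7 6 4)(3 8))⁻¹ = (0 4 6 7 5)(3 8)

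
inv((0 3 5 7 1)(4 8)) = (0 1 7 5 3)(4 8)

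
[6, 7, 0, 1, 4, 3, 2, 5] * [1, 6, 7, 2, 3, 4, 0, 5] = [0, 5, 1, 6, 3, 2, 7, 4]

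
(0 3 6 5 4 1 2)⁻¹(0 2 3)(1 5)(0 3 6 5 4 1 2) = (0 6 3)(2 4)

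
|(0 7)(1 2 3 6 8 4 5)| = 14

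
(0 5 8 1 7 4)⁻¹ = (0 4 7 1 8 5)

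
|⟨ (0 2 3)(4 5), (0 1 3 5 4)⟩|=720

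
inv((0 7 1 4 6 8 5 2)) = (0 2 5 8 6 4 1 7)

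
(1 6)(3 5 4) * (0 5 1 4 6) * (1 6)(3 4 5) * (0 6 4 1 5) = (0 3 4 1 6)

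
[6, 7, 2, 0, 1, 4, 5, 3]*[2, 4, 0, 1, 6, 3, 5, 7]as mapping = [0→5, 1→7, 2→0, 3→2, 4→4, 5→6, 6→3, 7→1]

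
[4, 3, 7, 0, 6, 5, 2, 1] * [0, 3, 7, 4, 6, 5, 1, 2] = [6, 4, 2, 0, 1, 5, 7, 3]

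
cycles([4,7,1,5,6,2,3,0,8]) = (0 4 6 3 5 2 1 7)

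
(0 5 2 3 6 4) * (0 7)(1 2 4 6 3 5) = (0 1 2 5 4 7)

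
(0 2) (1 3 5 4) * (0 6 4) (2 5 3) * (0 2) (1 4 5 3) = (0 3 1) (2 6 5) 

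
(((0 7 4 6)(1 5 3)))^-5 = (0 6 4 7)(1 5 3)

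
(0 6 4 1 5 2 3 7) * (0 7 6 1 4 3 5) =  (0 1)(2 5)(3 6)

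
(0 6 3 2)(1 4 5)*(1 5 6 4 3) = (0 4 6 1 3 2)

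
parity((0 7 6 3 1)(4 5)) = odd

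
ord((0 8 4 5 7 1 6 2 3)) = 9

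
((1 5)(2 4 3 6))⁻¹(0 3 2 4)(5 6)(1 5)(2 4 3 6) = (0 6 4 3)(1 2)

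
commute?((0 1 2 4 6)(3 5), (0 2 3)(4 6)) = no:(0 1 2 4 6)(3 5)*(0 2 3)(4 6) = (0 1 3 5)(2 6), (0 2 3)(4 6)*(0 1 2 4 6)(3 5) = (0 4)(1 2 5 3)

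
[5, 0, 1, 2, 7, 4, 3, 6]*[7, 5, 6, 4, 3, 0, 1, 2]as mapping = [0→0, 1→7, 2→5, 3→6, 4→2, 5→3, 6→4, 7→1]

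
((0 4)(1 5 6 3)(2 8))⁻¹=(0 4)(1 3 6 5)(2 8)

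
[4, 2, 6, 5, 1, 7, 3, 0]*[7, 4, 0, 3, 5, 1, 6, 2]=[5, 0, 6, 1, 4, 2, 3, 7]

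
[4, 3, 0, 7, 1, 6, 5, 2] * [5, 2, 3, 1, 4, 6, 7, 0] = [4, 1, 5, 0, 2, 7, 6, 3]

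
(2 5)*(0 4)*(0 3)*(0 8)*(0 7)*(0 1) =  (0 4 3 8 7 1)(2 5)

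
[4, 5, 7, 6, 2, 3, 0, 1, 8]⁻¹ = [6, 7, 4, 5, 0, 1, 3, 2, 8]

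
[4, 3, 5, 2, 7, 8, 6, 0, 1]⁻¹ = [7, 8, 3, 1, 0, 2, 6, 4, 5]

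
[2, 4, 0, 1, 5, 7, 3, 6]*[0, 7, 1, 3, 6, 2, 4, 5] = [1, 6, 0, 7, 2, 5, 3, 4]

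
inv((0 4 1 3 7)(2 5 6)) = (0 7 3 1 4)(2 6 5)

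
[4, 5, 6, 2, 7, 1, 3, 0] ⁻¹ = [7, 5, 3, 6, 0, 1, 2, 4] 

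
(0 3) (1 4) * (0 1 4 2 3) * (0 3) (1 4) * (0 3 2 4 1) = (0 2 3 1 4) 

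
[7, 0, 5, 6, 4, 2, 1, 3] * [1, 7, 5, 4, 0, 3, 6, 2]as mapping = [0→2, 1→1, 2→3, 3→6, 4→0, 5→5, 6→7, 7→4]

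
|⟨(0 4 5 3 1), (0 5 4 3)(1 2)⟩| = 360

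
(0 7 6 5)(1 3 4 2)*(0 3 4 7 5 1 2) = (0 5 3 7 6 1 4)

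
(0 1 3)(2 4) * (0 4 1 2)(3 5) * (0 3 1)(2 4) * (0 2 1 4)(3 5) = (1 3)(4 5)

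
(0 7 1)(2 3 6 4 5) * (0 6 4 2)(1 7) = (0 1 6 2 3 4 5)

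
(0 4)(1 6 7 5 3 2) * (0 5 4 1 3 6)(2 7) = (0 1)(2 3 7 4 5 6)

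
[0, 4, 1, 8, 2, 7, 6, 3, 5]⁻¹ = [0, 2, 4, 7, 1, 8, 6, 5, 3]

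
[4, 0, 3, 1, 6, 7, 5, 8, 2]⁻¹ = [1, 3, 8, 2, 0, 6, 4, 5, 7]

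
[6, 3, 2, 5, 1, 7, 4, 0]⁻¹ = [7, 4, 2, 1, 6, 3, 0, 5]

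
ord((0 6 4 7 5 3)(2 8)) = 6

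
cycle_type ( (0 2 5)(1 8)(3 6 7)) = 2.3^2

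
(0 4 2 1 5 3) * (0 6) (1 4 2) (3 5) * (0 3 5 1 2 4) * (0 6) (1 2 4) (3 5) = (0 1 3) (2 6 5) 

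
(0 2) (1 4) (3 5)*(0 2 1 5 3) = (0 1 4 5) 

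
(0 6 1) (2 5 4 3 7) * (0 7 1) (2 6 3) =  (0 3 1 7 6) (2 5 4) 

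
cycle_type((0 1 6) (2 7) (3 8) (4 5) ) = 2^3.3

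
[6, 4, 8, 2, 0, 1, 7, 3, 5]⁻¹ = [4, 5, 3, 7, 1, 8, 0, 6, 2]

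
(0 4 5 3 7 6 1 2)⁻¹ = (0 2 1 6 7 3 5 4)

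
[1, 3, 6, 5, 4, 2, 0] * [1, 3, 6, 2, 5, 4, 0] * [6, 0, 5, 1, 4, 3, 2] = [1, 5, 6, 4, 3, 2, 0]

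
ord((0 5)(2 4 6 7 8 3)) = 6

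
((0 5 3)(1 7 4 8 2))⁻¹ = (0 3 5)(1 2 8 4 7)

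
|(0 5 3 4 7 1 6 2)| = 8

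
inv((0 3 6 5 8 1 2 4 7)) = (0 7 4 2 1 8 5 6 3)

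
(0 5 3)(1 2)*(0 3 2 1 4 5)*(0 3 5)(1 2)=(0 3 5 1 2 4)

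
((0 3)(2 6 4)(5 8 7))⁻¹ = (0 3)(2 4 6)(5 7 8)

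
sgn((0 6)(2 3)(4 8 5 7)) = -1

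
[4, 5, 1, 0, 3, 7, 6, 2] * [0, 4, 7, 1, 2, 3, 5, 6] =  [2, 3, 4, 0, 1, 6, 5, 7]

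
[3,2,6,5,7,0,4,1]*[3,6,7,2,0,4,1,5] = [2,7,1,4,5,3,0,6]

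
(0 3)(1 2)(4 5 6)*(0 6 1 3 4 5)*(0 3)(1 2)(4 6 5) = (0 6 4 3 5 2)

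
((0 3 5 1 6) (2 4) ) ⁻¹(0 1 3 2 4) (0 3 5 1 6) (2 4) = (2 3 6 5 4) 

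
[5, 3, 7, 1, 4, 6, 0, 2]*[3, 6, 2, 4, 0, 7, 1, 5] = [7, 4, 5, 6, 0, 1, 3, 2]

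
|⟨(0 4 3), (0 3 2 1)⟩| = 120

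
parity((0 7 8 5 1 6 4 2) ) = odd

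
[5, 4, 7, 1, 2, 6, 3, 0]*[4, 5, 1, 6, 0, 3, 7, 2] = [3, 0, 2, 5, 1, 7, 6, 4]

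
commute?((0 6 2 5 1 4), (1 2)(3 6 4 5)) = no:(0 6 2 5 1 4)*(1 2)(3 6 4 5) = (0 4)(1 5 2 3 6), (1 2)(3 6 4 5)*(0 6 2 5 1 4) = (0 6)(1 5 3 2 4)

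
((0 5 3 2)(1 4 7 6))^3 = (0 2 3 5)(1 6 7 4)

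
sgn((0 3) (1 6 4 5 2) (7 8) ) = 1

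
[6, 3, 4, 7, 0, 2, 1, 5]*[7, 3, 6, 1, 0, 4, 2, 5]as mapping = [0→2, 1→1, 2→0, 3→5, 4→7, 5→6, 6→3, 7→4]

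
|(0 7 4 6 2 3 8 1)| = 8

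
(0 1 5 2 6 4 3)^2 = (0 5 6 3 1 2 4)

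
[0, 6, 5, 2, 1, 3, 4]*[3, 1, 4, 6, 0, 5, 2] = [3, 2, 5, 4, 1, 6, 0]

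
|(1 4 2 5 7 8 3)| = 7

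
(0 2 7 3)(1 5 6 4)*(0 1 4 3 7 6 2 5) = (0 5 2 6 3 1)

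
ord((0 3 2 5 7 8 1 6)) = 8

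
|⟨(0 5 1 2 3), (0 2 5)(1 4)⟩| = 720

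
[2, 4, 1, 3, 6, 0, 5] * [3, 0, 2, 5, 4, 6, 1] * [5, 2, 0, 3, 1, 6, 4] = [0, 1, 5, 6, 2, 3, 4]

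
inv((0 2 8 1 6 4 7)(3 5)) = (0 7 4 6 1 8 2)(3 5)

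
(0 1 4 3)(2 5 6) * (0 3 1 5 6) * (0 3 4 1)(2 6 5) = (0 2 5 3 4)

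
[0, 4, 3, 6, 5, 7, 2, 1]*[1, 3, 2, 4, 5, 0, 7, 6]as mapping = [0→1, 1→5, 2→4, 3→7, 4→0, 5→6, 6→2, 7→3]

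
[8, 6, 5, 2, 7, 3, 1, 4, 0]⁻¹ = [8, 6, 3, 5, 7, 2, 1, 4, 0]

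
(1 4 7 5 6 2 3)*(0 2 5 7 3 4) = (0 2 4 3 1)(5 6)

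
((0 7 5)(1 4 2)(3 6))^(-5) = (0 7 5)(1 4 2)(3 6)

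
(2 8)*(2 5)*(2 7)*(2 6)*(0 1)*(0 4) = (0 1 4)(2 8 5 7 6)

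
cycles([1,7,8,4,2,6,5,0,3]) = (0 1 7) (2 8 3 4) (5 6) 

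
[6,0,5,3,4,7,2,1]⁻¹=[1,7,6,3,4,2,0,5]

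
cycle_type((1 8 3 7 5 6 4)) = 7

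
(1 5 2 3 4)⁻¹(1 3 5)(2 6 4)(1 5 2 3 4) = (1 3 6)(2 5 4)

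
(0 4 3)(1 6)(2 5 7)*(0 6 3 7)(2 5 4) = (0 2 4 7 5)(1 3 6)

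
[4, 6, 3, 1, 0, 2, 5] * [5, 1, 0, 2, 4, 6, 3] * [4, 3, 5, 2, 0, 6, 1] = [0, 2, 5, 3, 6, 4, 1]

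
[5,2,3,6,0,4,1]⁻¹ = [4,6,1,2,5,0,3]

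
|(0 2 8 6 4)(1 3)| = 10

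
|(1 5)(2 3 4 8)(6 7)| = 4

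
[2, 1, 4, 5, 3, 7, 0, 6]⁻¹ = [6, 1, 0, 4, 2, 3, 7, 5]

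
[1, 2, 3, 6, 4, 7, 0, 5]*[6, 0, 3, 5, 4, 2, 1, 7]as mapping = [0→0, 1→3, 2→5, 3→1, 4→4, 5→7, 6→6, 7→2]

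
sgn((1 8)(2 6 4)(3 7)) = 1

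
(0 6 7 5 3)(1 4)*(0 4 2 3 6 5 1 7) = (0 5 6)(1 2 3 4 7)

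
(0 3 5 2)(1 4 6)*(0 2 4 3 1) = (0 1 3 5 4 6)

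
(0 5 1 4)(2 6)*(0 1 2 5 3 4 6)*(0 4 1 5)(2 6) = (0 3 1 2 4 5 6)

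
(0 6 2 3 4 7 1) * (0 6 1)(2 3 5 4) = (0 1 6 3 2 5 4 7)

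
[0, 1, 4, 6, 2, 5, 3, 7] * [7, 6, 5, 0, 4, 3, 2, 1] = [7, 6, 4, 2, 5, 3, 0, 1] 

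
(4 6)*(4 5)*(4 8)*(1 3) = (1 3)(4 6 5 8)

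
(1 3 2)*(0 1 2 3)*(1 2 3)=(0 2 3 1)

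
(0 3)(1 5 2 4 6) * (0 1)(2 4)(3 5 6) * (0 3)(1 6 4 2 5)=(0 1 4)(2 5)(3 6)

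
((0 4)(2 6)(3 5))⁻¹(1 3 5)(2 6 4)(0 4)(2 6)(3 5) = (0 6 2)(1 5 3)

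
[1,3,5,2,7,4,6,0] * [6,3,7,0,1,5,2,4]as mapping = [0→3,1→0,2→5,3→7,4→4,5→1,6→2,7→6]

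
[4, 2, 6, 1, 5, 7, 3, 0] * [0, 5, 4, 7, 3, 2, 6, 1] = [3, 4, 6, 5, 2, 1, 7, 0]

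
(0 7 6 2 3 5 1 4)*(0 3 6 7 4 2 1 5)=(0 4 3)(1 2 6)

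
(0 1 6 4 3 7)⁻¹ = (0 7 3 4 6 1)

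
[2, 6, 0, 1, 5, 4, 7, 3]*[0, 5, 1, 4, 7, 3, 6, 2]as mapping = [0→1, 1→6, 2→0, 3→5, 4→3, 5→7, 6→2, 7→4]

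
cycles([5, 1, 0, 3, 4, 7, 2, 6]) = (0 5 7 6 2)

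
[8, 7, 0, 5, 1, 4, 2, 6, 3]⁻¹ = [2, 4, 6, 8, 5, 3, 7, 1, 0]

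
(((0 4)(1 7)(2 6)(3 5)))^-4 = ()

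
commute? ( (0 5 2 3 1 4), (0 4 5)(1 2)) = no: (0 5 2 3 1 4) * (0 4 5)(1 2) = (1 5)(2 3), (0 4 5)(1 2) * (0 5 2 3 1 4) = (1 3)(2 4)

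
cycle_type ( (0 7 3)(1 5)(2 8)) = 2^2.3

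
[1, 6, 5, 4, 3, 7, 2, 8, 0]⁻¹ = [8, 0, 6, 4, 3, 2, 1, 5, 7]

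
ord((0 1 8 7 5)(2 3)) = 10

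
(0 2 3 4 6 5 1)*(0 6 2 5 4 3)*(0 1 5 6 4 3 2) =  (0 6 3 2 1 4)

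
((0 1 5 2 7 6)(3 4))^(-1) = (0 6 7 2 5 1)(3 4)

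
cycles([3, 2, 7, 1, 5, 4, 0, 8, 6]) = (0 3 1 2 7 8 6)(4 5)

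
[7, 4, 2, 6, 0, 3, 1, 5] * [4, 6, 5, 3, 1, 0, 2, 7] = [7, 1, 5, 2, 4, 3, 6, 0]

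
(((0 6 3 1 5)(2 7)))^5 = (2 7)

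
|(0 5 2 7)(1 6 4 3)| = 4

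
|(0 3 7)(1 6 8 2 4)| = 15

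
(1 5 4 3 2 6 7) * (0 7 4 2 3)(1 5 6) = (0 7 5 2 1 6 4)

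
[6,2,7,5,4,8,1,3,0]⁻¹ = [8,6,1,7,4,3,0,2,5]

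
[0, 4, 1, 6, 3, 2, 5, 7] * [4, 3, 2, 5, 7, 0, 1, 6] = [4, 7, 3, 1, 5, 2, 0, 6]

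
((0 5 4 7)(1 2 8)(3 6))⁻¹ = (0 7 4 5)(1 8 2)(3 6)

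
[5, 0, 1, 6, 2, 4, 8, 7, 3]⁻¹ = [1, 2, 4, 8, 5, 0, 3, 7, 6]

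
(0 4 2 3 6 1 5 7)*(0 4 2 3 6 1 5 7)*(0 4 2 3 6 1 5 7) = (0 3 5 4 6 7 2 1)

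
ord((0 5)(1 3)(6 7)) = 2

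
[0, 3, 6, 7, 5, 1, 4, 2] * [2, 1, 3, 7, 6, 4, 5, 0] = [2, 7, 5, 0, 4, 1, 6, 3]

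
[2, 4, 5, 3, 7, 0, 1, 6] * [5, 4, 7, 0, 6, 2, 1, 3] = [7, 6, 2, 0, 3, 5, 4, 1]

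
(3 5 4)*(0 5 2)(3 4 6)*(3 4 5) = (0 3 2)(4 5 6)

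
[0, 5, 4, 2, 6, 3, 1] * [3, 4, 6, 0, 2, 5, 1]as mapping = [0→3, 1→5, 2→2, 3→6, 4→1, 5→0, 6→4]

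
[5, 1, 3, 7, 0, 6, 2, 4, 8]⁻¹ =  [4, 1, 6, 2, 7, 0, 5, 3, 8]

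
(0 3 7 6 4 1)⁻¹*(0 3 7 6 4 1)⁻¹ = (0 4 7)(1 6 3)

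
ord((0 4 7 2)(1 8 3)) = 12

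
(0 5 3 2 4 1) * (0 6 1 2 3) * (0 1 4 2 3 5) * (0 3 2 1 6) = (0 3 5 6 4 2 1)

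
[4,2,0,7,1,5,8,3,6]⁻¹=[2,4,1,7,0,5,8,3,6]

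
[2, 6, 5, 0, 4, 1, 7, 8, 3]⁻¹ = [3, 5, 0, 8, 4, 2, 1, 6, 7]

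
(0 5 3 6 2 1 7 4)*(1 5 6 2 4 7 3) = (0 6 4)(1 3 2 5)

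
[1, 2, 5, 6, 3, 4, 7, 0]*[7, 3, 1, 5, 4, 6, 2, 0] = [3, 1, 6, 2, 5, 4, 0, 7]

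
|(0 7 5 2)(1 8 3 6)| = 4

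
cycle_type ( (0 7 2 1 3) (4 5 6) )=3.5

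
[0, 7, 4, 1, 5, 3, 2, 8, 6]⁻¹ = [0, 3, 6, 5, 2, 4, 8, 1, 7]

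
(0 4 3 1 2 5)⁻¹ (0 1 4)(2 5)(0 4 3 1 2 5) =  (0 5)(2 3 4)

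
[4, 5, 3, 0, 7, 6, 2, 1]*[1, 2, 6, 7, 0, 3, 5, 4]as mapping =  [0→0, 1→3, 2→7, 3→1, 4→4, 5→5, 6→6, 7→2]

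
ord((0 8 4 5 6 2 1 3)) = 8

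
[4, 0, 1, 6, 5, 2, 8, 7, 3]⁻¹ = [1, 2, 5, 8, 0, 4, 3, 7, 6]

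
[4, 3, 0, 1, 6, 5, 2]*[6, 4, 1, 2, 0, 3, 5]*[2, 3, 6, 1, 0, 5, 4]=[2, 6, 4, 0, 5, 1, 3] 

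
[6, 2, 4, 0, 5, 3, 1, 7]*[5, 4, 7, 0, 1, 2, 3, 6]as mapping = [0→3, 1→7, 2→1, 3→5, 4→2, 5→0, 6→4, 7→6]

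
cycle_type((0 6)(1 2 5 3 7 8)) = 2.6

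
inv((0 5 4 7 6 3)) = (0 3 6 7 4 5)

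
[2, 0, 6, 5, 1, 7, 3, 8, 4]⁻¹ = [1, 4, 0, 6, 8, 3, 2, 5, 7]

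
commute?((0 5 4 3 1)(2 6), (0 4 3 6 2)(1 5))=no:(0 5 4 3 1)(2 6) * (0 4 3 6 2)(1 5)=(0 1 4 6)(3 5), (0 4 3 6 2)(1 5) * (0 5 4 3 1)(2 6)=(0 3 2 5)(1 4)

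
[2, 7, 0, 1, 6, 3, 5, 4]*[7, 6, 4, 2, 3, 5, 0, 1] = [4, 1, 7, 6, 0, 2, 5, 3]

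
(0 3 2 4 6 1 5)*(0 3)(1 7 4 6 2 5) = (2 6 7 4)(3 5)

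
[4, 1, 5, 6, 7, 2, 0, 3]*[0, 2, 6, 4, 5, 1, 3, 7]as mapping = [0→5, 1→2, 2→1, 3→3, 4→7, 5→6, 6→0, 7→4]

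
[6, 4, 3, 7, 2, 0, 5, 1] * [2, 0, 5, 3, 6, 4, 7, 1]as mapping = [0→7, 1→6, 2→3, 3→1, 4→5, 5→2, 6→4, 7→0]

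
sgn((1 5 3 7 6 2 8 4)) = -1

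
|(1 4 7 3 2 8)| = 6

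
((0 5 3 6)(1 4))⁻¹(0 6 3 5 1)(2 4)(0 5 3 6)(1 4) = (0 6 3 4 5)(1 2)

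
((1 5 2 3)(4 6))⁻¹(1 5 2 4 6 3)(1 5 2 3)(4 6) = (1 5 2 3 6 4)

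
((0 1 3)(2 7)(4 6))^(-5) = (0 1 3)(2 7)(4 6)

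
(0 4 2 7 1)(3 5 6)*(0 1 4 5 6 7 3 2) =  (0 5 7 4)(2 3 6)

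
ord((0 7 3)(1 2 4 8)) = 12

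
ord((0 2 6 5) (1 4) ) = 4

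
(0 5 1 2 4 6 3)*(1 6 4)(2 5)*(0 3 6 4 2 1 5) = (0 1)(2 5 4)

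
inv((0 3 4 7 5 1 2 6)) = (0 6 2 1 5 7 4 3)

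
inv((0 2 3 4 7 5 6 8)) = (0 8 6 5 7 4 3 2)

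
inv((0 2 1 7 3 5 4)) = (0 4 5 3 7 1 2)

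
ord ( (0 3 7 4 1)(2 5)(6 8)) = 10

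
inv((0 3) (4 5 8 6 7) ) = (0 3) (4 7 6 8 5) 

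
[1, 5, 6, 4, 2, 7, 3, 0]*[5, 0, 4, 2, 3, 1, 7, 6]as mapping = [0→0, 1→1, 2→7, 3→3, 4→4, 5→6, 6→2, 7→5]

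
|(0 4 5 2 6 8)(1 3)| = 6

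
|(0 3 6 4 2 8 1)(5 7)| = 14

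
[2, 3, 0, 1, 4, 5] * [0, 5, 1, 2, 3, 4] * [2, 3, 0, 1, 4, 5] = [3, 0, 2, 5, 1, 4]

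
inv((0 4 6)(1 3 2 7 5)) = (0 6 4)(1 5 7 2 3)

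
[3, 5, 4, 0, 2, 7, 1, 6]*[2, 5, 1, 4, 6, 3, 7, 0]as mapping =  [0→4, 1→3, 2→6, 3→2, 4→1, 5→0, 6→5, 7→7]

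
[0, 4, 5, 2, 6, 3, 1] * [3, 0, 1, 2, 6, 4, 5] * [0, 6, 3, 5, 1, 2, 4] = [5, 4, 1, 6, 2, 3, 0]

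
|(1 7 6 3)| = 4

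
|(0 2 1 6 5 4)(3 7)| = 6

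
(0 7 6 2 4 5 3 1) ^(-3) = (0 5 6 1 4 7 3 2) 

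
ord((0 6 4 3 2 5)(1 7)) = 6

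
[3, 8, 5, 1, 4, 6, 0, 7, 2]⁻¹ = [6, 3, 8, 0, 4, 2, 5, 7, 1]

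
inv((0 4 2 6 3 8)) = (0 8 3 6 2 4)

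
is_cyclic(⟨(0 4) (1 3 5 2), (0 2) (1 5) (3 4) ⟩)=no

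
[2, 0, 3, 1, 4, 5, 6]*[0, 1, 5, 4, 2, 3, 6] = [5, 0, 4, 1, 2, 3, 6]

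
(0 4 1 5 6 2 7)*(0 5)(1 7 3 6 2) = (0 4 7 5 2 3 6 1)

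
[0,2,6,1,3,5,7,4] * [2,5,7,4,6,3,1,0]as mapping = [0→2,1→7,2→1,3→5,4→4,5→3,6→0,7→6]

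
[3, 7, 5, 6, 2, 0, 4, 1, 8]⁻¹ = [5, 7, 4, 0, 6, 2, 3, 1, 8]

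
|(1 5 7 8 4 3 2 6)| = 8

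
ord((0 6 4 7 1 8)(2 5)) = 6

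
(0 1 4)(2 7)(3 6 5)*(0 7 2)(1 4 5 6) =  (0 4 7)(1 5 3)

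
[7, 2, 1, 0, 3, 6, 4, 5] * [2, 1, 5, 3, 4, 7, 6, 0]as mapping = [0→0, 1→5, 2→1, 3→2, 4→3, 5→6, 6→4, 7→7]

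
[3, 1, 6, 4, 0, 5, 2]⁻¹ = [4, 1, 6, 0, 3, 5, 2]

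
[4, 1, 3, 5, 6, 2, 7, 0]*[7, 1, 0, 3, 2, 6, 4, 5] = [2, 1, 3, 6, 4, 0, 5, 7]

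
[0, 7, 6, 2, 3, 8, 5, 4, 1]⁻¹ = [0, 8, 3, 4, 7, 6, 2, 1, 5]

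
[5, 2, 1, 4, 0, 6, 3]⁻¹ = [4, 2, 1, 6, 3, 0, 5]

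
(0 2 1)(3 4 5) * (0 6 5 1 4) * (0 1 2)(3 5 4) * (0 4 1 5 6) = (0 4 2 3 5 6 1)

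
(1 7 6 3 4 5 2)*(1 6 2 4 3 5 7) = (2 6 5 4 7)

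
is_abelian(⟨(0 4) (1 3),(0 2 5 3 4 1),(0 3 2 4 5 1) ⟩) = no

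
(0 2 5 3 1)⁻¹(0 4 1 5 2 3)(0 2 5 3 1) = (0 3 5 1 2 4)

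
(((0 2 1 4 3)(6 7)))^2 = (0 1 3 2 4)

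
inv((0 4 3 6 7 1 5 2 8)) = (0 8 2 5 1 7 6 3 4)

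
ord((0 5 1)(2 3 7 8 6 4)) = 6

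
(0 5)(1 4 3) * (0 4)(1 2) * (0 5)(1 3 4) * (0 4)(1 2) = (0 4)(1 5 2 3)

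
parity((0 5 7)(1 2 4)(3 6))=odd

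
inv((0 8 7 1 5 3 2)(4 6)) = (0 2 3 5 1 7 8)(4 6)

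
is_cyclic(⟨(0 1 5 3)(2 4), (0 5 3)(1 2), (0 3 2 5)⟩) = no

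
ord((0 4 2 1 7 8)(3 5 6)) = 6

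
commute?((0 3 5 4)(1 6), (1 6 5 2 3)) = no:(0 3 5 4)(1 6)*(1 6 5 2 3) = (0 1 5 4)(2 3), (1 6 5 2 3)*(0 3 5 4)(1 6) = (0 3 6 4)(2 5)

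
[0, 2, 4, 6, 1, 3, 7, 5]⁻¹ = [0, 4, 1, 5, 2, 7, 3, 6]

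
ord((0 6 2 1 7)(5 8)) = 10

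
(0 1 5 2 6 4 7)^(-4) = (0 2 7 5 4 1 6)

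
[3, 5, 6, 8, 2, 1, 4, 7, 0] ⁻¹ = [8, 5, 4, 0, 6, 1, 2, 7, 3] 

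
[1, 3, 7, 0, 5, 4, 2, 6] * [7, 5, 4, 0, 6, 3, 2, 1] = [5, 0, 1, 7, 3, 6, 4, 2]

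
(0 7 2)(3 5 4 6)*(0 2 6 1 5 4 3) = (0 7 6)(1 5 3 4)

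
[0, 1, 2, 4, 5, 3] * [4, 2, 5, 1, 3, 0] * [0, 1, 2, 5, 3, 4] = [3, 2, 4, 5, 0, 1]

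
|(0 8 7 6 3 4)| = 6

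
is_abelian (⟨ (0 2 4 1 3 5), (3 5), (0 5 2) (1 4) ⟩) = no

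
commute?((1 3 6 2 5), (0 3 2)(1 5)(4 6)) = no:(1 3 6 2 5)*(0 3 2)(1 5)(4 6) = (0 3 4 6)(1 2), (0 3 2)(1 5)(4 6)*(1 3 6 2 5) = (0 6 4 2)(3 5)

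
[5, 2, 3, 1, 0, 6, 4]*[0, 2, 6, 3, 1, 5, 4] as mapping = [0→5, 1→6, 2→3, 3→2, 4→0, 5→4, 6→1] 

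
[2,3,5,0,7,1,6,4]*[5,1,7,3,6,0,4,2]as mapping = [0→7,1→3,2→0,3→5,4→2,5→1,6→4,7→6]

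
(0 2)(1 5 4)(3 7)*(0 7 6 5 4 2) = (1 4)(2 7 3 6 5)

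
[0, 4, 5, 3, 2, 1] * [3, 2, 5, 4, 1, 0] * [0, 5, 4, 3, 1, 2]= [3, 5, 0, 1, 2, 4]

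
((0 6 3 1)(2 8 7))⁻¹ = (0 1 3 6)(2 7 8)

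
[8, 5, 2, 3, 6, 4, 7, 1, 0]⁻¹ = [8, 7, 2, 3, 5, 1, 4, 6, 0]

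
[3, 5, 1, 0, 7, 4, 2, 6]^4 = [0, 6, 7, 3, 1, 2, 4, 5]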